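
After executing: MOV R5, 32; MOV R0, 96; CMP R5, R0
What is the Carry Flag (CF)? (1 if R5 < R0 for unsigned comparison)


Register state trace:
  MOV R5, 32  → R5 = 32
  MOV R0, 96  → R0 = 96
  CMP R5, R0  → unsigned 32 - 96: borrow occurs
  32 < 96, so CF = 1
CF = 1

1


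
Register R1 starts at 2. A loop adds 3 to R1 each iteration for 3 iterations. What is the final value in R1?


Starting value: R1 = 2
  Iter 1: R1 = 2 + 3 = 5
  Iter 2: R1 = 5 + 3 = 8
  Iter 3: R1 = 8 + 3 = 11
Final: R1 = 11

11


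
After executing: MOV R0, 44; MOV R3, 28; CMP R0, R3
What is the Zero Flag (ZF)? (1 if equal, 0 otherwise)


Register state trace:
  MOV R0, 44  → R0 = 44
  MOV R3, 28  → R3 = 28
  CMP R0, R3  → computes 44 - 28 = 16
  Result is nonzero, so values are not equal
ZF = 0

0


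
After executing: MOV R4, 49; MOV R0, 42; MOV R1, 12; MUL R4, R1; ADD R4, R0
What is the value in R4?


Register state trace:
  MOV R4, 49  → R4 = 49
  MOV R0, 42  → R0 = 42
  MOV R1, 12  → R1 = 12
  MUL R4, R1  → R4 = 49 * 12 = 588
  ADD R4, R0  → R4 = 588 + 42 = 630
Final: R4 = 630

630


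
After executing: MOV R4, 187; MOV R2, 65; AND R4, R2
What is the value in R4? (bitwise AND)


Register state trace:
  MOV R4, 187  → R4 = 187 (0b10111011)
  MOV R2, 65  → R2 = 65 (0b01000001)
  AND R4, R2  → R4 = 187 AND 65 = 1 (0b00000001)
Final: R4 = 1

1


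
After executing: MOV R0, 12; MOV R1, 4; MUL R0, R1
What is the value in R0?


Register state trace:
  MOV R0, 12  → R0 = 12
  MOV R1, 4  → R1 = 4
  MUL R0, R1  → R0 = 12 * 4 = 48
Final: R0 = 48

48


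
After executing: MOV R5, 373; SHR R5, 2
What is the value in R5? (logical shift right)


Register state trace:
  MOV R5, 373  → R5 = 373
  SHR R5, 2  → R5 = 373 >> 2 = 373 // 2^2 = 93
Final: R5 = 93

93


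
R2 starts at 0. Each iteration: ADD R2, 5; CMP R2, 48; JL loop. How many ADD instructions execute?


Loop trace (R2 starts at 0, target 48, step 5):
  ADD #1: R2 = 0 + 5 = 5  → 5 < 48, loop
  ADD #2: R2 = 5 + 5 = 10  → 10 < 48, loop
  ADD #3: R2 = 10 + 5 = 15  → 15 < 48, loop
  ADD #4: R2 = 15 + 5 = 20  → 20 < 48, loop
  ADD #5: R2 = 20 + 5 = 25  → 25 < 48, loop
  ADD #6: R2 = 25 + 5 = 30  → 30 < 48, loop
  ADD #7: R2 = 30 + 5 = 35  → 35 < 48, loop
  ADD #8: R2 = 35 + 5 = 40  → 40 < 48, loop
  ADD #9: R2 = 40 + 5 = 45  → 45 < 48, loop
  ADD #10: R2 = 45 + 5 = 50  → 50 >= 48, exit
Total ADD instructions: 10

10


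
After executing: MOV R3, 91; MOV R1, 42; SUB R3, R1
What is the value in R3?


Register state trace:
  MOV R3, 91  → R3 = 91
  MOV R1, 42  → R1 = 42
  SUB R3, R1  → R3 = 91 - 42 = 49
Final: R3 = 49

49


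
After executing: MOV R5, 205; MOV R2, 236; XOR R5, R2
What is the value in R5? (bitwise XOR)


Register state trace:
  MOV R5, 205  → R5 = 205 (0b11001101)
  MOV R2, 236  → R2 = 236 (0b11101100)
  XOR R5, R2  → R5 = 205 XOR 236 = 33 (0b00100001)
Final: R5 = 33

33


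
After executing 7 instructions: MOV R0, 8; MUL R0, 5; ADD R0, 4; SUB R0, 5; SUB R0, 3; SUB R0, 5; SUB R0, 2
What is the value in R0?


Register state trace:
  MOV R0, 8  → R0 = 8
  MUL R0, 5  → R0 = 8 * 5 = 40
  ADD R0, 4  → R0 = 40 + 4 = 44
  SUB R0, 5  → R0 = 44 - 5 = 39
  SUB R0, 3  → R0 = 39 - 3 = 36
  SUB R0, 5  → R0 = 36 - 5 = 31
  SUB R0, 2  → R0 = 31 - 2 = 29
Final: R0 = 29

29


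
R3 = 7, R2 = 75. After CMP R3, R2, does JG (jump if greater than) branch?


Trace:
  R3 = 7, R2 = 75
  CMP R3, R2  → compares 7 vs 75
  JG checks: is 7 greater than 75?
  7 < 75, so condition is false
Branch taken: No

No


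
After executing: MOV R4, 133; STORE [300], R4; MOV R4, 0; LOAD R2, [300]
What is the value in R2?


Register and memory trace:
  MOV R4, 133  → R4 = 133
  STORE [300], R4  → mem[300] = 133
  MOV R4, 0  → R4 = 0
  LOAD R2, [300]  → R2 = mem[300] = 133
Final: R2 = 133

133


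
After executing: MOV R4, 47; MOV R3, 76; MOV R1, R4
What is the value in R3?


Register state trace:
  MOV R4, 47  → R4 = 47
  MOV R3, 76  → R3 = 76
  MOV R1, R4  → R1 = 47
Final: R3 = 76

76


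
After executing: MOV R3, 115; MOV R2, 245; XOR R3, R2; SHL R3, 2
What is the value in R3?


Register state trace:
  MOV R3, 115  → R3 = 115 (0b01110011)
  MOV R2, 245  → R2 = 245 (0b11110101)
  XOR R3, R2  → R3 = 115 XOR 245 = 134 (0b10000110)
  SHL R3, 2  → R3 = 134 << 2 = 536
Final: R3 = 536

536


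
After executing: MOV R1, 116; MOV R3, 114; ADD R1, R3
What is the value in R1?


Register state trace:
  MOV R1, 116  → R1 = 116
  MOV R3, 114  → R3 = 114
  ADD R1, R3  → R1 = 116 + 114 = 230
Final: R1 = 230

230


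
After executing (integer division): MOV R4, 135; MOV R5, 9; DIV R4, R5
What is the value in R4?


Register state trace:
  MOV R4, 135  → R4 = 135
  MOV R5, 9  → R5 = 9
  DIV R4, R5  → R4 = 135 // 9 = 15
Final: R4 = 15

15


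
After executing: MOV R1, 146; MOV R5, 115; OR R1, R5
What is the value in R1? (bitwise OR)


Register state trace:
  MOV R1, 146  → R1 = 146 (0b10010010)
  MOV R5, 115  → R5 = 115 (0b01110011)
  OR R1, R5   → R1 = 146 OR 115 = 243 (0b11110011)
Final: R1 = 243

243


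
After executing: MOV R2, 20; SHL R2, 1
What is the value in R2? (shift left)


Register state trace:
  MOV R2, 20  → R2 = 20
  SHL R2, 1  → R2 = 20 << 1 = 20 * 2^1 = 40
Final: R2 = 40

40


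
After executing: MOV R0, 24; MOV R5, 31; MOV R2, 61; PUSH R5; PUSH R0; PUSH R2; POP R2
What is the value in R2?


Stack trace (top is rightmost):
  MOV R0, 24  → R0 = 24
  MOV R5, 31  → R5 = 31
  MOV R2, 61  → R2 = 61
  PUSH R5  → stack: [31]
  PUSH R0  → stack: [31, 24]
  PUSH R2  → stack: [31, 24, 61]
  POP R2  → R2 = 61, stack: [31, 24]
Final: R2 = 61

61


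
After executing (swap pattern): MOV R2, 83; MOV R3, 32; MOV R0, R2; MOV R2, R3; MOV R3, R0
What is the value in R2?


Register state trace (swap pattern):
  MOV R2, 83  → R2 = 83
  MOV R3, 32  → R3 = 32
  MOV R0, R2  → R0 = 83  (save R2)
  MOV R2, R3  → R2 = 32  (R2 gets R3's value)
  MOV R3, R0  → R3 = 83  (R3 gets saved value)
Final: R2 = 32

32


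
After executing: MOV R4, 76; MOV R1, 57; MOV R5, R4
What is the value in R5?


Register state trace:
  MOV R4, 76  → R4 = 76
  MOV R1, 57  → R1 = 57
  MOV R5, R4  → R5 = 76
Final: R5 = 76

76


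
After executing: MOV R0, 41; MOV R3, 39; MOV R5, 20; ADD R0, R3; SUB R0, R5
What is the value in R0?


Register state trace:
  MOV R0, 41  → R0 = 41
  MOV R3, 39  → R3 = 39
  MOV R5, 20  → R5 = 20
  ADD R0, R3  → R0 = 41 + 39 = 80
  SUB R0, R5  → R0 = 80 - 20 = 60
Final: R0 = 60

60


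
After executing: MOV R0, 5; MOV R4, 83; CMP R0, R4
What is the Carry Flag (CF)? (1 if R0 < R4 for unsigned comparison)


Register state trace:
  MOV R0, 5  → R0 = 5
  MOV R4, 83  → R4 = 83
  CMP R0, R4  → unsigned 5 - 83: borrow occurs
  5 < 83, so CF = 1
CF = 1

1


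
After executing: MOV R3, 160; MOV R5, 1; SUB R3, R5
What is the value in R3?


Register state trace:
  MOV R3, 160  → R3 = 160
  MOV R5, 1  → R5 = 1
  SUB R3, R5  → R3 = 160 - 1 = 159
Final: R3 = 159

159


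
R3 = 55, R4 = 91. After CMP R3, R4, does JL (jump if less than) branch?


Trace:
  R3 = 55, R4 = 91
  CMP R3, R4  → compares 55 vs 91
  JL checks: is 55 less than 91?
  55 < 91, so condition is true
Branch taken: Yes

Yes


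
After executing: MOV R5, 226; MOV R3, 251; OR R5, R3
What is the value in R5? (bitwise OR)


Register state trace:
  MOV R5, 226  → R5 = 226 (0b11100010)
  MOV R3, 251  → R3 = 251 (0b11111011)
  OR R5, R3   → R5 = 226 OR 251 = 251 (0b11111011)
Final: R5 = 251

251


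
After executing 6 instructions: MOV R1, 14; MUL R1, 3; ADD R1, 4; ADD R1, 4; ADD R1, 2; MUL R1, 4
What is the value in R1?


Register state trace:
  MOV R1, 14  → R1 = 14
  MUL R1, 3  → R1 = 14 * 3 = 42
  ADD R1, 4  → R1 = 42 + 4 = 46
  ADD R1, 4  → R1 = 46 + 4 = 50
  ADD R1, 2  → R1 = 50 + 2 = 52
  MUL R1, 4  → R1 = 52 * 4 = 208
Final: R1 = 208

208


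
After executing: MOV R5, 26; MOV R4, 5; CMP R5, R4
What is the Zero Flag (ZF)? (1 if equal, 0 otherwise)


Register state trace:
  MOV R5, 26  → R5 = 26
  MOV R4, 5  → R4 = 5
  CMP R5, R4  → computes 26 - 5 = 21
  Result is nonzero, so values are not equal
ZF = 0

0


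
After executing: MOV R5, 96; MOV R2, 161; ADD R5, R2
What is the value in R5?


Register state trace:
  MOV R5, 96  → R5 = 96
  MOV R2, 161  → R2 = 161
  ADD R5, R2  → R5 = 96 + 161 = 257
Final: R5 = 257

257


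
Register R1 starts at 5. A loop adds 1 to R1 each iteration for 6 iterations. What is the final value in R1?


Starting value: R1 = 5
  Iter 1: R1 = 5 + 1 = 6
  Iter 2: R1 = 6 + 1 = 7
  Iter 3: R1 = 7 + 1 = 8
  Iter 4: R1 = 8 + 1 = 9
  Iter 5: R1 = 9 + 1 = 10
  Iter 6: R1 = 10 + 1 = 11
Final: R1 = 11

11


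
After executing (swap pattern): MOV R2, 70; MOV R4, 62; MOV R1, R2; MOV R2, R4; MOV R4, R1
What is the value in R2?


Register state trace (swap pattern):
  MOV R2, 70  → R2 = 70
  MOV R4, 62  → R4 = 62
  MOV R1, R2  → R1 = 70  (save R2)
  MOV R2, R4  → R2 = 62  (R2 gets R4's value)
  MOV R4, R1  → R4 = 70  (R4 gets saved value)
Final: R2 = 62

62


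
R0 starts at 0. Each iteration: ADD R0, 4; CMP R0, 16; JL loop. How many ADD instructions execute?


Loop trace (R0 starts at 0, target 16, step 4):
  ADD #1: R0 = 0 + 4 = 4  → 4 < 16, loop
  ADD #2: R0 = 4 + 4 = 8  → 8 < 16, loop
  ADD #3: R0 = 8 + 4 = 12  → 12 < 16, loop
  ADD #4: R0 = 12 + 4 = 16  → 16 >= 16, exit
Total ADD instructions: 4

4


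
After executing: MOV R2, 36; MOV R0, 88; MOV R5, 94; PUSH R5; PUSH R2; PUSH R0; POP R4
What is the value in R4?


Stack trace (top is rightmost):
  MOV R2, 36  → R2 = 36
  MOV R0, 88  → R0 = 88
  MOV R5, 94  → R5 = 94
  PUSH R5  → stack: [94]
  PUSH R2  → stack: [94, 36]
  PUSH R0  → stack: [94, 36, 88]
  POP R4  → R4 = 88, stack: [94, 36]
Final: R4 = 88

88


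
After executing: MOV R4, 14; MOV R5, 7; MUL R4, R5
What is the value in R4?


Register state trace:
  MOV R4, 14  → R4 = 14
  MOV R5, 7  → R5 = 7
  MUL R4, R5  → R4 = 14 * 7 = 98
Final: R4 = 98

98


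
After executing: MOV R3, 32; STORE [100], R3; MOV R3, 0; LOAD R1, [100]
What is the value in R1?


Register and memory trace:
  MOV R3, 32  → R3 = 32
  STORE [100], R3  → mem[100] = 32
  MOV R3, 0  → R3 = 0
  LOAD R1, [100]  → R1 = mem[100] = 32
Final: R1 = 32

32


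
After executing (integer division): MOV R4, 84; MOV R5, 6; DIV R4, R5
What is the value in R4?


Register state trace:
  MOV R4, 84  → R4 = 84
  MOV R5, 6  → R5 = 6
  DIV R4, R5  → R4 = 84 // 6 = 14
Final: R4 = 14

14


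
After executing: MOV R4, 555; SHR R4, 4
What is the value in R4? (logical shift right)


Register state trace:
  MOV R4, 555  → R4 = 555
  SHR R4, 4  → R4 = 555 >> 4 = 555 // 2^4 = 34
Final: R4 = 34

34


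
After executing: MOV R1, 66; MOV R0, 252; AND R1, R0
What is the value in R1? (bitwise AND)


Register state trace:
  MOV R1, 66  → R1 = 66 (0b01000010)
  MOV R0, 252  → R0 = 252 (0b11111100)
  AND R1, R0  → R1 = 66 AND 252 = 64 (0b01000000)
Final: R1 = 64

64


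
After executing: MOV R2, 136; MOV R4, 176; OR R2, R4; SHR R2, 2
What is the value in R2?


Register state trace:
  MOV R2, 136  → R2 = 136 (0b10001000)
  MOV R4, 176  → R4 = 176 (0b10110000)
  OR R2, R4  → R2 = 136 OR 176 = 184 (0b10111000)
  SHR R2, 2  → R2 = 184 >> 2 = 46
Final: R2 = 46

46


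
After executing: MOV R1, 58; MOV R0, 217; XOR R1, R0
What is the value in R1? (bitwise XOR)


Register state trace:
  MOV R1, 58  → R1 = 58 (0b00111010)
  MOV R0, 217  → R0 = 217 (0b11011001)
  XOR R1, R0  → R1 = 58 XOR 217 = 227 (0b11100011)
Final: R1 = 227

227


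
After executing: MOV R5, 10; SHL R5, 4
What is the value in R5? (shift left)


Register state trace:
  MOV R5, 10  → R5 = 10
  SHL R5, 4  → R5 = 10 << 4 = 10 * 2^4 = 160
Final: R5 = 160

160


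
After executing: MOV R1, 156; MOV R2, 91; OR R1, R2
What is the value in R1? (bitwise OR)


Register state trace:
  MOV R1, 156  → R1 = 156 (0b10011100)
  MOV R2, 91  → R2 = 91 (0b01011011)
  OR R1, R2   → R1 = 156 OR 91 = 223 (0b11011111)
Final: R1 = 223

223


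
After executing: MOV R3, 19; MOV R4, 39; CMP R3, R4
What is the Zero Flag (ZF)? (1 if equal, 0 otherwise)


Register state trace:
  MOV R3, 19  → R3 = 19
  MOV R4, 39  → R4 = 39
  CMP R3, R4  → computes 19 - 39 = -20
  Result is nonzero, so values are not equal
ZF = 0

0


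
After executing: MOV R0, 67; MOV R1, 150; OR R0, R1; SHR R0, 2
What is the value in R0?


Register state trace:
  MOV R0, 67  → R0 = 67 (0b01000011)
  MOV R1, 150  → R1 = 150 (0b10010110)
  OR R0, R1  → R0 = 67 OR 150 = 215 (0b11010111)
  SHR R0, 2  → R0 = 215 >> 2 = 53
Final: R0 = 53

53


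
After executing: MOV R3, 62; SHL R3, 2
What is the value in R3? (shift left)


Register state trace:
  MOV R3, 62  → R3 = 62
  SHL R3, 2  → R3 = 62 << 2 = 62 * 2^2 = 248
Final: R3 = 248

248


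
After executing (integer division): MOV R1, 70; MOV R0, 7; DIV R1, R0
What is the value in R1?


Register state trace:
  MOV R1, 70  → R1 = 70
  MOV R0, 7  → R0 = 7
  DIV R1, R0  → R1 = 70 // 7 = 10
Final: R1 = 10

10


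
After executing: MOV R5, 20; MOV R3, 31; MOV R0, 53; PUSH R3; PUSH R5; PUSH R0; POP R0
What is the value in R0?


Stack trace (top is rightmost):
  MOV R5, 20  → R5 = 20
  MOV R3, 31  → R3 = 31
  MOV R0, 53  → R0 = 53
  PUSH R3  → stack: [31]
  PUSH R5  → stack: [31, 20]
  PUSH R0  → stack: [31, 20, 53]
  POP R0  → R0 = 53, stack: [31, 20]
Final: R0 = 53

53


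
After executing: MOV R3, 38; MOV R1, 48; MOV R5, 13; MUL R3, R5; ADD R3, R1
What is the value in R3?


Register state trace:
  MOV R3, 38  → R3 = 38
  MOV R1, 48  → R1 = 48
  MOV R5, 13  → R5 = 13
  MUL R3, R5  → R3 = 38 * 13 = 494
  ADD R3, R1  → R3 = 494 + 48 = 542
Final: R3 = 542

542


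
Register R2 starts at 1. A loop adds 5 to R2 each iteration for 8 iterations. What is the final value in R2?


Starting value: R2 = 1
  Iter 1: R2 = 1 + 5 = 6
  Iter 2: R2 = 6 + 5 = 11
  Iter 3: R2 = 11 + 5 = 16
  Iter 4: R2 = 16 + 5 = 21
  Iter 5: R2 = 21 + 5 = 26
  Iter 6: R2 = 26 + 5 = 31
  Iter 7: R2 = 31 + 5 = 36
  Iter 8: R2 = 36 + 5 = 41
Final: R2 = 41

41


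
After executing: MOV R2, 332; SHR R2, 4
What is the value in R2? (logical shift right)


Register state trace:
  MOV R2, 332  → R2 = 332
  SHR R2, 4  → R2 = 332 >> 4 = 332 // 2^4 = 20
Final: R2 = 20

20


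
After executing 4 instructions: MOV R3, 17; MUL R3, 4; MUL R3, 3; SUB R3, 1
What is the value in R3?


Register state trace:
  MOV R3, 17  → R3 = 17
  MUL R3, 4  → R3 = 17 * 4 = 68
  MUL R3, 3  → R3 = 68 * 3 = 204
  SUB R3, 1  → R3 = 204 - 1 = 203
Final: R3 = 203

203


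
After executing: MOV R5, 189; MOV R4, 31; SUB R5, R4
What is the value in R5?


Register state trace:
  MOV R5, 189  → R5 = 189
  MOV R4, 31  → R4 = 31
  SUB R5, R4  → R5 = 189 - 31 = 158
Final: R5 = 158

158


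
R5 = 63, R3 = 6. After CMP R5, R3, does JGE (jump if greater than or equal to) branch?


Trace:
  R5 = 63, R3 = 6
  CMP R5, R3  → compares 63 vs 6
  JGE checks: is 63 greater than or equal to 6?
  63 > 6, so condition is true
Branch taken: Yes

Yes


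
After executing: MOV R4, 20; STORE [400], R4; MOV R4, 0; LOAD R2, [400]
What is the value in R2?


Register and memory trace:
  MOV R4, 20  → R4 = 20
  STORE [400], R4  → mem[400] = 20
  MOV R4, 0  → R4 = 0
  LOAD R2, [400]  → R2 = mem[400] = 20
Final: R2 = 20

20


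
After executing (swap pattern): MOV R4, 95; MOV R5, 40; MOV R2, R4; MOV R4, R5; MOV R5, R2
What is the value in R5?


Register state trace (swap pattern):
  MOV R4, 95  → R4 = 95
  MOV R5, 40  → R5 = 40
  MOV R2, R4  → R2 = 95  (save R4)
  MOV R4, R5  → R4 = 40  (R4 gets R5's value)
  MOV R5, R2  → R5 = 95  (R5 gets saved value)
Final: R5 = 95

95


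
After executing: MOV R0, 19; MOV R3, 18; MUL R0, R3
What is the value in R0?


Register state trace:
  MOV R0, 19  → R0 = 19
  MOV R3, 18  → R3 = 18
  MUL R0, R3  → R0 = 19 * 18 = 342
Final: R0 = 342

342


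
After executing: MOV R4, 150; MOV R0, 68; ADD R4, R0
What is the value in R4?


Register state trace:
  MOV R4, 150  → R4 = 150
  MOV R0, 68  → R0 = 68
  ADD R4, R0  → R4 = 150 + 68 = 218
Final: R4 = 218

218


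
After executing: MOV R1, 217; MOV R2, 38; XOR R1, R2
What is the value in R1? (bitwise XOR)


Register state trace:
  MOV R1, 217  → R1 = 217 (0b11011001)
  MOV R2, 38  → R2 = 38 (0b00100110)
  XOR R1, R2  → R1 = 217 XOR 38 = 255 (0b11111111)
Final: R1 = 255

255


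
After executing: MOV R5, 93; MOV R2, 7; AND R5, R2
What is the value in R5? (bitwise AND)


Register state trace:
  MOV R5, 93  → R5 = 93 (0b01011101)
  MOV R2, 7  → R2 = 7 (0b00000111)
  AND R5, R2  → R5 = 93 AND 7 = 5 (0b00000101)
Final: R5 = 5

5


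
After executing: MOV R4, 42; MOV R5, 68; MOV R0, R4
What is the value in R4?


Register state trace:
  MOV R4, 42  → R4 = 42
  MOV R5, 68  → R5 = 68
  MOV R0, R4  → R0 = 42
Final: R4 = 42

42


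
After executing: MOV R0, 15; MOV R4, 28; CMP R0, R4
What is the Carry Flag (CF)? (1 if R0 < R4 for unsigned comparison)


Register state trace:
  MOV R0, 15  → R0 = 15
  MOV R4, 28  → R4 = 28
  CMP R0, R4  → unsigned 15 - 28: borrow occurs
  15 < 28, so CF = 1
CF = 1

1


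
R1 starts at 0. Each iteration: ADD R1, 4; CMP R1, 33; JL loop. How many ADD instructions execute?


Loop trace (R1 starts at 0, target 33, step 4):
  ADD #1: R1 = 0 + 4 = 4  → 4 < 33, loop
  ADD #2: R1 = 4 + 4 = 8  → 8 < 33, loop
  ADD #3: R1 = 8 + 4 = 12  → 12 < 33, loop
  ADD #4: R1 = 12 + 4 = 16  → 16 < 33, loop
  ADD #5: R1 = 16 + 4 = 20  → 20 < 33, loop
  ADD #6: R1 = 20 + 4 = 24  → 24 < 33, loop
  ADD #7: R1 = 24 + 4 = 28  → 28 < 33, loop
  ADD #8: R1 = 28 + 4 = 32  → 32 < 33, loop
  ADD #9: R1 = 32 + 4 = 36  → 36 >= 33, exit
Total ADD instructions: 9

9


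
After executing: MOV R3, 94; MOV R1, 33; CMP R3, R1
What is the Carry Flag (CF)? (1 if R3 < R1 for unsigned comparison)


Register state trace:
  MOV R3, 94  → R3 = 94
  MOV R1, 33  → R1 = 33
  CMP R3, R1  → unsigned 94 - 33: no borrow
  94 >= 33, so CF = 0
CF = 0

0


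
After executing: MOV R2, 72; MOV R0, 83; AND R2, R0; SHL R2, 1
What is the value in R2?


Register state trace:
  MOV R2, 72  → R2 = 72 (0b01001000)
  MOV R0, 83  → R0 = 83 (0b01010011)
  AND R2, R0  → R2 = 72 AND 83 = 64 (0b01000000)
  SHL R2, 1  → R2 = 64 << 1 = 128
Final: R2 = 128

128


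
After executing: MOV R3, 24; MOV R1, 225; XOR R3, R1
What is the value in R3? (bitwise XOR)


Register state trace:
  MOV R3, 24  → R3 = 24 (0b00011000)
  MOV R1, 225  → R1 = 225 (0b11100001)
  XOR R3, R1  → R3 = 24 XOR 225 = 249 (0b11111001)
Final: R3 = 249

249


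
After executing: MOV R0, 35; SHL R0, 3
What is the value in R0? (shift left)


Register state trace:
  MOV R0, 35  → R0 = 35
  SHL R0, 3  → R0 = 35 << 3 = 35 * 2^3 = 280
Final: R0 = 280

280


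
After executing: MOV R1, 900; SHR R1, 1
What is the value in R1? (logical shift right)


Register state trace:
  MOV R1, 900  → R1 = 900
  SHR R1, 1  → R1 = 900 >> 1 = 900 // 2^1 = 450
Final: R1 = 450

450


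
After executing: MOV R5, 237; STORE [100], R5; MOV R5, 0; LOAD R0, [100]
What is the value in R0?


Register and memory trace:
  MOV R5, 237  → R5 = 237
  STORE [100], R5  → mem[100] = 237
  MOV R5, 0  → R5 = 0
  LOAD R0, [100]  → R0 = mem[100] = 237
Final: R0 = 237

237


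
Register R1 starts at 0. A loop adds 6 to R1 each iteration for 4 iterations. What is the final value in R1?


Starting value: R1 = 0
  Iter 1: R1 = 0 + 6 = 6
  Iter 2: R1 = 6 + 6 = 12
  Iter 3: R1 = 12 + 6 = 18
  Iter 4: R1 = 18 + 6 = 24
Final: R1 = 24

24


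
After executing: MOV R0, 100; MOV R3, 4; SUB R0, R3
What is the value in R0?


Register state trace:
  MOV R0, 100  → R0 = 100
  MOV R3, 4  → R3 = 4
  SUB R0, R3  → R0 = 100 - 4 = 96
Final: R0 = 96

96


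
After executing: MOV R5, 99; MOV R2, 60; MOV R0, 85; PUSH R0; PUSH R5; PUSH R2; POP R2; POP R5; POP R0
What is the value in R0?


Stack trace (top is rightmost):
  MOV R5, 99  → R5 = 99
  MOV R2, 60  → R2 = 60
  MOV R0, 85  → R0 = 85
  PUSH R0  → stack: [85]
  PUSH R5  → stack: [85, 99]
  PUSH R2  → stack: [85, 99, 60]
  POP R2  → R2 = 60, stack: [85, 99]
  POP R5  → R5 = 99, stack: [85]
  POP R0  → R0 = 85, stack: []
Final: R0 = 85

85


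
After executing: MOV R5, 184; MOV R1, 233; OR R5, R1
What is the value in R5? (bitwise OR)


Register state trace:
  MOV R5, 184  → R5 = 184 (0b10111000)
  MOV R1, 233  → R1 = 233 (0b11101001)
  OR R5, R1   → R5 = 184 OR 233 = 249 (0b11111001)
Final: R5 = 249

249


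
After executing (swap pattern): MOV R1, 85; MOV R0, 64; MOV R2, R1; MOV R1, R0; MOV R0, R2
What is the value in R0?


Register state trace (swap pattern):
  MOV R1, 85  → R1 = 85
  MOV R0, 64  → R0 = 64
  MOV R2, R1  → R2 = 85  (save R1)
  MOV R1, R0  → R1 = 64  (R1 gets R0's value)
  MOV R0, R2  → R0 = 85  (R0 gets saved value)
Final: R0 = 85

85


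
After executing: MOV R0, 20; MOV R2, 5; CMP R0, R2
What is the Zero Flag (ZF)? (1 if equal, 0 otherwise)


Register state trace:
  MOV R0, 20  → R0 = 20
  MOV R2, 5  → R2 = 5
  CMP R0, R2  → computes 20 - 5 = 15
  Result is nonzero, so values are not equal
ZF = 0

0


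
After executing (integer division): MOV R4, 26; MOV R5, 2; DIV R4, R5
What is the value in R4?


Register state trace:
  MOV R4, 26  → R4 = 26
  MOV R5, 2  → R5 = 2
  DIV R4, R5  → R4 = 26 // 2 = 13
Final: R4 = 13

13


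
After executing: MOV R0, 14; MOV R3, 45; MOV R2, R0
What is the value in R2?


Register state trace:
  MOV R0, 14  → R0 = 14
  MOV R3, 45  → R3 = 45
  MOV R2, R0  → R2 = 14
Final: R2 = 14

14


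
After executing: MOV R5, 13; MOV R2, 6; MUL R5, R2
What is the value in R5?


Register state trace:
  MOV R5, 13  → R5 = 13
  MOV R2, 6  → R2 = 6
  MUL R5, R2  → R5 = 13 * 6 = 78
Final: R5 = 78

78


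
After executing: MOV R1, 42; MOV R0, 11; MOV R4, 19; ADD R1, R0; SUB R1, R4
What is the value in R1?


Register state trace:
  MOV R1, 42  → R1 = 42
  MOV R0, 11  → R0 = 11
  MOV R4, 19  → R4 = 19
  ADD R1, R0  → R1 = 42 + 11 = 53
  SUB R1, R4  → R1 = 53 - 19 = 34
Final: R1 = 34

34


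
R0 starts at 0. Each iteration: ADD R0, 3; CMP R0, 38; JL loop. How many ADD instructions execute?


Loop trace (R0 starts at 0, target 38, step 3):
  ADD #1: R0 = 0 + 3 = 3  → 3 < 38, loop
  ADD #2: R0 = 3 + 3 = 6  → 6 < 38, loop
  ADD #3: R0 = 6 + 3 = 9  → 9 < 38, loop
  ADD #4: R0 = 9 + 3 = 12  → 12 < 38, loop
  ADD #5: R0 = 12 + 3 = 15  → 15 < 38, loop
  ADD #6: R0 = 15 + 3 = 18  → 18 < 38, loop
  ADD #7: R0 = 18 + 3 = 21  → 21 < 38, loop
  ADD #8: R0 = 21 + 3 = 24  → 24 < 38, loop
  ADD #9: R0 = 24 + 3 = 27  → 27 < 38, loop
  ADD #10: R0 = 27 + 3 = 30  → 30 < 38, loop
  ADD #11: R0 = 30 + 3 = 33  → 33 < 38, loop
  ADD #12: R0 = 33 + 3 = 36  → 36 < 38, loop
  ADD #13: R0 = 36 + 3 = 39  → 39 >= 38, exit
Total ADD instructions: 13

13


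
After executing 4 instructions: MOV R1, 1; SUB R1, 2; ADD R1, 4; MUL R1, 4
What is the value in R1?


Register state trace:
  MOV R1, 1  → R1 = 1
  SUB R1, 2  → R1 = 1 - 2 = -1
  ADD R1, 4  → R1 = -1 + 4 = 3
  MUL R1, 4  → R1 = 3 * 4 = 12
Final: R1 = 12

12


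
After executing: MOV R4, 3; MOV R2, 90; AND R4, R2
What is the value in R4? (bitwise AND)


Register state trace:
  MOV R4, 3  → R4 = 3 (0b00000011)
  MOV R2, 90  → R2 = 90 (0b01011010)
  AND R4, R2  → R4 = 3 AND 90 = 2 (0b00000010)
Final: R4 = 2

2


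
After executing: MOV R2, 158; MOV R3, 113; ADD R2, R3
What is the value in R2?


Register state trace:
  MOV R2, 158  → R2 = 158
  MOV R3, 113  → R3 = 113
  ADD R2, R3  → R2 = 158 + 113 = 271
Final: R2 = 271

271


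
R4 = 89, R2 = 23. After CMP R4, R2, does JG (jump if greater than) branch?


Trace:
  R4 = 89, R2 = 23
  CMP R4, R2  → compares 89 vs 23
  JG checks: is 89 greater than 23?
  89 > 23, so condition is true
Branch taken: Yes

Yes


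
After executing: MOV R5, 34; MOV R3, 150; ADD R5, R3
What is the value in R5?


Register state trace:
  MOV R5, 34  → R5 = 34
  MOV R3, 150  → R3 = 150
  ADD R5, R3  → R5 = 34 + 150 = 184
Final: R5 = 184

184


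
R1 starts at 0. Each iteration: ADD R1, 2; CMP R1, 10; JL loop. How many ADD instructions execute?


Loop trace (R1 starts at 0, target 10, step 2):
  ADD #1: R1 = 0 + 2 = 2  → 2 < 10, loop
  ADD #2: R1 = 2 + 2 = 4  → 4 < 10, loop
  ADD #3: R1 = 4 + 2 = 6  → 6 < 10, loop
  ADD #4: R1 = 6 + 2 = 8  → 8 < 10, loop
  ADD #5: R1 = 8 + 2 = 10  → 10 >= 10, exit
Total ADD instructions: 5

5


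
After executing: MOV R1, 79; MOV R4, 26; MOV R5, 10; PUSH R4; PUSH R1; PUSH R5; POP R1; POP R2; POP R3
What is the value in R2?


Stack trace (top is rightmost):
  MOV R1, 79  → R1 = 79
  MOV R4, 26  → R4 = 26
  MOV R5, 10  → R5 = 10
  PUSH R4  → stack: [26]
  PUSH R1  → stack: [26, 79]
  PUSH R5  → stack: [26, 79, 10]
  POP R1  → R1 = 10, stack: [26, 79]
  POP R2  → R2 = 79, stack: [26]
  POP R3  → R3 = 26, stack: []
Final: R2 = 79

79


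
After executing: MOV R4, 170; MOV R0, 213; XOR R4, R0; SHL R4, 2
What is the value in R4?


Register state trace:
  MOV R4, 170  → R4 = 170 (0b10101010)
  MOV R0, 213  → R0 = 213 (0b11010101)
  XOR R4, R0  → R4 = 170 XOR 213 = 127 (0b01111111)
  SHL R4, 2  → R4 = 127 << 2 = 508
Final: R4 = 508

508


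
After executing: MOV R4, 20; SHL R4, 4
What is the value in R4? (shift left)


Register state trace:
  MOV R4, 20  → R4 = 20
  SHL R4, 4  → R4 = 20 << 4 = 20 * 2^4 = 320
Final: R4 = 320

320


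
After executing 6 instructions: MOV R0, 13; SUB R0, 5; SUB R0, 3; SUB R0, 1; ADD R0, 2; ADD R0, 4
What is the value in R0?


Register state trace:
  MOV R0, 13  → R0 = 13
  SUB R0, 5  → R0 = 13 - 5 = 8
  SUB R0, 3  → R0 = 8 - 3 = 5
  SUB R0, 1  → R0 = 5 - 1 = 4
  ADD R0, 2  → R0 = 4 + 2 = 6
  ADD R0, 4  → R0 = 6 + 4 = 10
Final: R0 = 10

10


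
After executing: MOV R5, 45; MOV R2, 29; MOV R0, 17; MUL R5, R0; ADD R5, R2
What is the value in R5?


Register state trace:
  MOV R5, 45  → R5 = 45
  MOV R2, 29  → R2 = 29
  MOV R0, 17  → R0 = 17
  MUL R5, R0  → R5 = 45 * 17 = 765
  ADD R5, R2  → R5 = 765 + 29 = 794
Final: R5 = 794

794


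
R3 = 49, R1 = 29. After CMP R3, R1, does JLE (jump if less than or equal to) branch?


Trace:
  R3 = 49, R1 = 29
  CMP R3, R1  → compares 49 vs 29
  JLE checks: is 49 less than or equal to 29?
  49 > 29, so condition is false
Branch taken: No

No


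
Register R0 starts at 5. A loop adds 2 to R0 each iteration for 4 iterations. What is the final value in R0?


Starting value: R0 = 5
  Iter 1: R0 = 5 + 2 = 7
  Iter 2: R0 = 7 + 2 = 9
  Iter 3: R0 = 9 + 2 = 11
  Iter 4: R0 = 11 + 2 = 13
Final: R0 = 13

13


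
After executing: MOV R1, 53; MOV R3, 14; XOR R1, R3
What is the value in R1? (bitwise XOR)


Register state trace:
  MOV R1, 53  → R1 = 53 (0b00110101)
  MOV R3, 14  → R3 = 14 (0b00001110)
  XOR R1, R3  → R1 = 53 XOR 14 = 59 (0b00111011)
Final: R1 = 59

59


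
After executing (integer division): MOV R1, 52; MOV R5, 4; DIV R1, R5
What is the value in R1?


Register state trace:
  MOV R1, 52  → R1 = 52
  MOV R5, 4  → R5 = 4
  DIV R1, R5  → R1 = 52 // 4 = 13
Final: R1 = 13

13


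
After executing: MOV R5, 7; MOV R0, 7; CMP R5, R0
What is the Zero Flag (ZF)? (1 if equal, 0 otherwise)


Register state trace:
  MOV R5, 7  → R5 = 7
  MOV R0, 7  → R0 = 7
  CMP R5, R0  → computes 7 - 7 = 0
  Result is zero, so values are equal
ZF = 1

1


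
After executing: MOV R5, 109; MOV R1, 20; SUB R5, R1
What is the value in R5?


Register state trace:
  MOV R5, 109  → R5 = 109
  MOV R1, 20  → R1 = 20
  SUB R5, R1  → R5 = 109 - 20 = 89
Final: R5 = 89

89


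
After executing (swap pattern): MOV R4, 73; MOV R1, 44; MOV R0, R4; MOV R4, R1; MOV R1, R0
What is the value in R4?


Register state trace (swap pattern):
  MOV R4, 73  → R4 = 73
  MOV R1, 44  → R1 = 44
  MOV R0, R4  → R0 = 73  (save R4)
  MOV R4, R1  → R4 = 44  (R4 gets R1's value)
  MOV R1, R0  → R1 = 73  (R1 gets saved value)
Final: R4 = 44

44


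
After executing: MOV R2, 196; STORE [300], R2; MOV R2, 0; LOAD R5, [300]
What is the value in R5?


Register and memory trace:
  MOV R2, 196  → R2 = 196
  STORE [300], R2  → mem[300] = 196
  MOV R2, 0  → R2 = 0
  LOAD R5, [300]  → R5 = mem[300] = 196
Final: R5 = 196

196


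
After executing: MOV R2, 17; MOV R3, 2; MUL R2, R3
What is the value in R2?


Register state trace:
  MOV R2, 17  → R2 = 17
  MOV R3, 2  → R3 = 2
  MUL R2, R3  → R2 = 17 * 2 = 34
Final: R2 = 34

34


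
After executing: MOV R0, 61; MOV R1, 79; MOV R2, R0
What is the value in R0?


Register state trace:
  MOV R0, 61  → R0 = 61
  MOV R1, 79  → R1 = 79
  MOV R2, R0  → R2 = 61
Final: R0 = 61

61


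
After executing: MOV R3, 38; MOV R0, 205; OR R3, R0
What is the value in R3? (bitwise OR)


Register state trace:
  MOV R3, 38  → R3 = 38 (0b00100110)
  MOV R0, 205  → R0 = 205 (0b11001101)
  OR R3, R0   → R3 = 38 OR 205 = 239 (0b11101111)
Final: R3 = 239

239


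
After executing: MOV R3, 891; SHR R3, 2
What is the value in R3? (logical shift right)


Register state trace:
  MOV R3, 891  → R3 = 891
  SHR R3, 2  → R3 = 891 >> 2 = 891 // 2^2 = 222
Final: R3 = 222

222


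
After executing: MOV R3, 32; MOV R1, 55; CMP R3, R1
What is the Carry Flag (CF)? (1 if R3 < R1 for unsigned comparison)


Register state trace:
  MOV R3, 32  → R3 = 32
  MOV R1, 55  → R1 = 55
  CMP R3, R1  → unsigned 32 - 55: borrow occurs
  32 < 55, so CF = 1
CF = 1

1


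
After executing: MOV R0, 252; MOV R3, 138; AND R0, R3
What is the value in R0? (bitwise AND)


Register state trace:
  MOV R0, 252  → R0 = 252 (0b11111100)
  MOV R3, 138  → R3 = 138 (0b10001010)
  AND R0, R3  → R0 = 252 AND 138 = 136 (0b10001000)
Final: R0 = 136

136


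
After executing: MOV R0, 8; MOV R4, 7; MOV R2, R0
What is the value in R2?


Register state trace:
  MOV R0, 8  → R0 = 8
  MOV R4, 7  → R4 = 7
  MOV R2, R0  → R2 = 8
Final: R2 = 8

8


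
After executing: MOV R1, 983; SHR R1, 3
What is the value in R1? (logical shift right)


Register state trace:
  MOV R1, 983  → R1 = 983
  SHR R1, 3  → R1 = 983 >> 3 = 983 // 2^3 = 122
Final: R1 = 122

122


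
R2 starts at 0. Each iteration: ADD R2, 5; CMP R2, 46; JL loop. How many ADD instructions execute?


Loop trace (R2 starts at 0, target 46, step 5):
  ADD #1: R2 = 0 + 5 = 5  → 5 < 46, loop
  ADD #2: R2 = 5 + 5 = 10  → 10 < 46, loop
  ADD #3: R2 = 10 + 5 = 15  → 15 < 46, loop
  ADD #4: R2 = 15 + 5 = 20  → 20 < 46, loop
  ADD #5: R2 = 20 + 5 = 25  → 25 < 46, loop
  ADD #6: R2 = 25 + 5 = 30  → 30 < 46, loop
  ADD #7: R2 = 30 + 5 = 35  → 35 < 46, loop
  ADD #8: R2 = 35 + 5 = 40  → 40 < 46, loop
  ADD #9: R2 = 40 + 5 = 45  → 45 < 46, loop
  ADD #10: R2 = 45 + 5 = 50  → 50 >= 46, exit
Total ADD instructions: 10

10


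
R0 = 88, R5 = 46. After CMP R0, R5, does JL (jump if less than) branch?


Trace:
  R0 = 88, R5 = 46
  CMP R0, R5  → compares 88 vs 46
  JL checks: is 88 less than 46?
  88 > 46, so condition is false
Branch taken: No

No


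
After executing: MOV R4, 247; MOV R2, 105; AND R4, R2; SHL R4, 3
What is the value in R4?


Register state trace:
  MOV R4, 247  → R4 = 247 (0b11110111)
  MOV R2, 105  → R2 = 105 (0b01101001)
  AND R4, R2  → R4 = 247 AND 105 = 97 (0b01100001)
  SHL R4, 3  → R4 = 97 << 3 = 776
Final: R4 = 776

776


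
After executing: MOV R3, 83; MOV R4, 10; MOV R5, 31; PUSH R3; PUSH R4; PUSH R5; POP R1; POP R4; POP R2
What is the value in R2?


Stack trace (top is rightmost):
  MOV R3, 83  → R3 = 83
  MOV R4, 10  → R4 = 10
  MOV R5, 31  → R5 = 31
  PUSH R3  → stack: [83]
  PUSH R4  → stack: [83, 10]
  PUSH R5  → stack: [83, 10, 31]
  POP R1  → R1 = 31, stack: [83, 10]
  POP R4  → R4 = 10, stack: [83]
  POP R2  → R2 = 83, stack: []
Final: R2 = 83

83


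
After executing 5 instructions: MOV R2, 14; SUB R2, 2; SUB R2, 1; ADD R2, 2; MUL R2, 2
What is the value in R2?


Register state trace:
  MOV R2, 14  → R2 = 14
  SUB R2, 2  → R2 = 14 - 2 = 12
  SUB R2, 1  → R2 = 12 - 1 = 11
  ADD R2, 2  → R2 = 11 + 2 = 13
  MUL R2, 2  → R2 = 13 * 2 = 26
Final: R2 = 26

26


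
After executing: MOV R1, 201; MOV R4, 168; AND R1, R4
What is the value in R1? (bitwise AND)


Register state trace:
  MOV R1, 201  → R1 = 201 (0b11001001)
  MOV R4, 168  → R4 = 168 (0b10101000)
  AND R1, R4  → R1 = 201 AND 168 = 136 (0b10001000)
Final: R1 = 136

136


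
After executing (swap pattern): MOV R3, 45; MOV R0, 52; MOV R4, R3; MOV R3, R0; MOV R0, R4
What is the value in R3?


Register state trace (swap pattern):
  MOV R3, 45  → R3 = 45
  MOV R0, 52  → R0 = 52
  MOV R4, R3  → R4 = 45  (save R3)
  MOV R3, R0  → R3 = 52  (R3 gets R0's value)
  MOV R0, R4  → R0 = 45  (R0 gets saved value)
Final: R3 = 52

52


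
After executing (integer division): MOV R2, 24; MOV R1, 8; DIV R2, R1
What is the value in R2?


Register state trace:
  MOV R2, 24  → R2 = 24
  MOV R1, 8  → R1 = 8
  DIV R2, R1  → R2 = 24 // 8 = 3
Final: R2 = 3

3


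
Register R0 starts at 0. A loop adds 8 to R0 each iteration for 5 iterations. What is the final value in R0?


Starting value: R0 = 0
  Iter 1: R0 = 0 + 8 = 8
  Iter 2: R0 = 8 + 8 = 16
  Iter 3: R0 = 16 + 8 = 24
  Iter 4: R0 = 24 + 8 = 32
  Iter 5: R0 = 32 + 8 = 40
Final: R0 = 40

40


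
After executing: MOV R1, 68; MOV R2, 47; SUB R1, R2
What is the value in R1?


Register state trace:
  MOV R1, 68  → R1 = 68
  MOV R2, 47  → R2 = 47
  SUB R1, R2  → R1 = 68 - 47 = 21
Final: R1 = 21

21


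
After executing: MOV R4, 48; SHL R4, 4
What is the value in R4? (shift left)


Register state trace:
  MOV R4, 48  → R4 = 48
  SHL R4, 4  → R4 = 48 << 4 = 48 * 2^4 = 768
Final: R4 = 768

768


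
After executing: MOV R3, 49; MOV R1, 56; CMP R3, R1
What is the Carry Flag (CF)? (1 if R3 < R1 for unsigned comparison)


Register state trace:
  MOV R3, 49  → R3 = 49
  MOV R1, 56  → R1 = 56
  CMP R3, R1  → unsigned 49 - 56: borrow occurs
  49 < 56, so CF = 1
CF = 1

1


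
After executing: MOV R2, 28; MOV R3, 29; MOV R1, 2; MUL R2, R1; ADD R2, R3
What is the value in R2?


Register state trace:
  MOV R2, 28  → R2 = 28
  MOV R3, 29  → R3 = 29
  MOV R1, 2  → R1 = 2
  MUL R2, R1  → R2 = 28 * 2 = 56
  ADD R2, R3  → R2 = 56 + 29 = 85
Final: R2 = 85

85


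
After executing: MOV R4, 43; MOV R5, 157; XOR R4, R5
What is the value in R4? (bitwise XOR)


Register state trace:
  MOV R4, 43  → R4 = 43 (0b00101011)
  MOV R5, 157  → R5 = 157 (0b10011101)
  XOR R4, R5  → R4 = 43 XOR 157 = 182 (0b10110110)
Final: R4 = 182

182


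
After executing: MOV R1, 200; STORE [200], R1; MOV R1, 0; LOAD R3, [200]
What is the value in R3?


Register and memory trace:
  MOV R1, 200  → R1 = 200
  STORE [200], R1  → mem[200] = 200
  MOV R1, 0  → R1 = 0
  LOAD R3, [200]  → R3 = mem[200] = 200
Final: R3 = 200

200


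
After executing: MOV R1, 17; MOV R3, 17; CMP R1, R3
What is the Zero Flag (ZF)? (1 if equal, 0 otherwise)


Register state trace:
  MOV R1, 17  → R1 = 17
  MOV R3, 17  → R3 = 17
  CMP R1, R3  → computes 17 - 17 = 0
  Result is zero, so values are equal
ZF = 1

1


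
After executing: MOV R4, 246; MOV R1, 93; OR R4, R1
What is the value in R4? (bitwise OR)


Register state trace:
  MOV R4, 246  → R4 = 246 (0b11110110)
  MOV R1, 93  → R1 = 93 (0b01011101)
  OR R4, R1   → R4 = 246 OR 93 = 255 (0b11111111)
Final: R4 = 255

255


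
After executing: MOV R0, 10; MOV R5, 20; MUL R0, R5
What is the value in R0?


Register state trace:
  MOV R0, 10  → R0 = 10
  MOV R5, 20  → R5 = 20
  MUL R0, R5  → R0 = 10 * 20 = 200
Final: R0 = 200

200


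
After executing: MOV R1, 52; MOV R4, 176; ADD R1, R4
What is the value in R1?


Register state trace:
  MOV R1, 52  → R1 = 52
  MOV R4, 176  → R4 = 176
  ADD R1, R4  → R1 = 52 + 176 = 228
Final: R1 = 228

228


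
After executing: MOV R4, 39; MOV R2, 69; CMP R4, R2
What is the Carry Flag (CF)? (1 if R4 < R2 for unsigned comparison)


Register state trace:
  MOV R4, 39  → R4 = 39
  MOV R2, 69  → R2 = 69
  CMP R4, R2  → unsigned 39 - 69: borrow occurs
  39 < 69, so CF = 1
CF = 1

1


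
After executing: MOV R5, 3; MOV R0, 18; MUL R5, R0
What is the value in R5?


Register state trace:
  MOV R5, 3  → R5 = 3
  MOV R0, 18  → R0 = 18
  MUL R5, R0  → R5 = 3 * 18 = 54
Final: R5 = 54

54


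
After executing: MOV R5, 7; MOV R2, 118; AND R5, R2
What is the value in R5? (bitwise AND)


Register state trace:
  MOV R5, 7  → R5 = 7 (0b00000111)
  MOV R2, 118  → R2 = 118 (0b01110110)
  AND R5, R2  → R5 = 7 AND 118 = 6 (0b00000110)
Final: R5 = 6

6


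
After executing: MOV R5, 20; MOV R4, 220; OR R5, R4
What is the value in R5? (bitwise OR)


Register state trace:
  MOV R5, 20  → R5 = 20 (0b00010100)
  MOV R4, 220  → R4 = 220 (0b11011100)
  OR R5, R4   → R5 = 20 OR 220 = 220 (0b11011100)
Final: R5 = 220

220


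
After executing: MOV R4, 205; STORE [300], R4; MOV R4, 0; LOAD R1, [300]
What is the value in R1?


Register and memory trace:
  MOV R4, 205  → R4 = 205
  STORE [300], R4  → mem[300] = 205
  MOV R4, 0  → R4 = 0
  LOAD R1, [300]  → R1 = mem[300] = 205
Final: R1 = 205

205


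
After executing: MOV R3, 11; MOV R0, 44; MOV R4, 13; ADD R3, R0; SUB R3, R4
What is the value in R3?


Register state trace:
  MOV R3, 11  → R3 = 11
  MOV R0, 44  → R0 = 44
  MOV R4, 13  → R4 = 13
  ADD R3, R0  → R3 = 11 + 44 = 55
  SUB R3, R4  → R3 = 55 - 13 = 42
Final: R3 = 42

42


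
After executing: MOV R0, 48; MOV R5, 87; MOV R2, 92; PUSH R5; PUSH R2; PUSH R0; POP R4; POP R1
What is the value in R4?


Stack trace (top is rightmost):
  MOV R0, 48  → R0 = 48
  MOV R5, 87  → R5 = 87
  MOV R2, 92  → R2 = 92
  PUSH R5  → stack: [87]
  PUSH R2  → stack: [87, 92]
  PUSH R0  → stack: [87, 92, 48]
  POP R4  → R4 = 48, stack: [87, 92]
  POP R1  → R1 = 92, stack: [87]
Final: R4 = 48

48


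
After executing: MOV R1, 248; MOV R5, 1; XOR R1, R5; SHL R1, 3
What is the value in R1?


Register state trace:
  MOV R1, 248  → R1 = 248 (0b11111000)
  MOV R5, 1  → R5 = 1 (0b00000001)
  XOR R1, R5  → R1 = 248 XOR 1 = 249 (0b11111001)
  SHL R1, 3  → R1 = 249 << 3 = 1992
Final: R1 = 1992

1992


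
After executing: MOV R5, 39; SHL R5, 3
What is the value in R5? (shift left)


Register state trace:
  MOV R5, 39  → R5 = 39
  SHL R5, 3  → R5 = 39 << 3 = 39 * 2^3 = 312
Final: R5 = 312

312


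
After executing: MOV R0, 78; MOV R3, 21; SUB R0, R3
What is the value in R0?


Register state trace:
  MOV R0, 78  → R0 = 78
  MOV R3, 21  → R3 = 21
  SUB R0, R3  → R0 = 78 - 21 = 57
Final: R0 = 57

57


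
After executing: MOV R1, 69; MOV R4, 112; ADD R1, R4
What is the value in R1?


Register state trace:
  MOV R1, 69  → R1 = 69
  MOV R4, 112  → R4 = 112
  ADD R1, R4  → R1 = 69 + 112 = 181
Final: R1 = 181

181


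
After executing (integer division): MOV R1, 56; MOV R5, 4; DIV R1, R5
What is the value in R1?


Register state trace:
  MOV R1, 56  → R1 = 56
  MOV R5, 4  → R5 = 4
  DIV R1, R5  → R1 = 56 // 4 = 14
Final: R1 = 14

14


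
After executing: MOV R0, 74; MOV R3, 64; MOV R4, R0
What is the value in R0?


Register state trace:
  MOV R0, 74  → R0 = 74
  MOV R3, 64  → R3 = 64
  MOV R4, R0  → R4 = 74
Final: R0 = 74

74
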